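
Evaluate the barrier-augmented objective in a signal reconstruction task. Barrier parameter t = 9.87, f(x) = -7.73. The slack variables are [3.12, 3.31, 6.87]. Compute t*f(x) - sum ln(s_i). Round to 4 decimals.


Step 1: Compute log-barrier.
ln values: [1.1378, 1.1969, 1.9272]
phi = -(1.1378 + 1.1969 + 1.9272) = -4.2619
Step 2: Compute augmented objective.
t*f(x) = 9.87*-7.73 = -76.2951
Total = -76.2951 - 4.2619 = -80.557


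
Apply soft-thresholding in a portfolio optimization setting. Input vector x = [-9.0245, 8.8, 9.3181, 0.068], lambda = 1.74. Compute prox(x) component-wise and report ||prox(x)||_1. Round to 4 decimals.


Soft-thresholding with lambda = 1.74:
prox(-9.0245) = sign(-9.0245)*max(|-9.0245| - 1.74, 0) = -7.2845
prox(8.8) = sign(8.8)*max(|8.8| - 1.74, 0) = 7.06
prox(9.3181) = sign(9.3181)*max(|9.3181| - 1.74, 0) = 7.5781
prox(0.068) = sign(0.068)*max(|0.068| - 1.74, 0) = 0.0
prox(x) = [-7.2845, 7.06, 7.5781, 0.0]
||prox(x)||_1 = 7.2845 + 7.06 + 7.5781 + 0.0 = 21.9226


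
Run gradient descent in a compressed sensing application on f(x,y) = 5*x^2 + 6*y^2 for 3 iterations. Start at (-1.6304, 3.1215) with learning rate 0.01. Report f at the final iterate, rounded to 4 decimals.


Gradient descent on f(x,y) = 5*x^2 + 6*y^2.
Starting point: (-1.6304, 3.1215), alpha = 0.01
Step 1: grad_x = 2*5*-1.6304 = -16.304, grad_y = 2*6*3.1215 = 37.458
  x_1 = -1.6304 - 0.01*-16.304 = -1.4674
  y_1 = 3.1215 - 0.01*37.458 = 2.7469
Step 2: grad_x = 2*5*-1.4674 = -14.6736, grad_y = 2*6*2.7469 = 32.963
  x_2 = -1.4674 - 0.01*-14.6736 = -1.3206
  y_2 = 2.7469 - 0.01*32.963 = 2.4173
Step 3: grad_x = 2*5*-1.3206 = -13.2062, grad_y = 2*6*2.4173 = 29.0075
  x_3 = -1.3206 - 0.01*-13.2062 = -1.1886
  y_3 = 2.4173 - 0.01*29.0075 = 2.1272
f(-1.1886, 2.1272) = 5*(-1.1886)^2 + 6*2.1272^2 = 34.2137


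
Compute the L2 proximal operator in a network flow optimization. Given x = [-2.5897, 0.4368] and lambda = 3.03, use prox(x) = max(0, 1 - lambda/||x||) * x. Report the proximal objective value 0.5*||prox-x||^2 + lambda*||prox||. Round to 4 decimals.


Step 1: Compute ||x||.
||x|| = 2.6263
Step 2: Compute scaling factor.
scale = max(0, 1 - 3.03/2.6263) = 0.0
Step 3: prox(x) = [-0.0, 0.0]
||prox(x)|| = 0.0
Step 4: Proximal objective.
0.5*||prox-x||^2 = 3.4487
lambda*||prox|| = 0.0
Total = 3.4487


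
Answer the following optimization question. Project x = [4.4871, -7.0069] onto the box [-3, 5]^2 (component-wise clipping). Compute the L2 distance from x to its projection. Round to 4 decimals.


Project each component onto [-3, 5].
clip(4.4871) = 4.4871, clip(-7.0069) = -3.0
Projection = [4.4871, -3.0]
Squared diffs: [0.0, 16.0552]
Distance = sqrt(16.0552) = 4.0069


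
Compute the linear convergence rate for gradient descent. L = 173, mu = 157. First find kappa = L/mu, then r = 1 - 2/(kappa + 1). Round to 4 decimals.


Step 1: Compute the condition number.
kappa = L/mu = 173/157 = 1.1019
Step 2: Compute the convergence rate.
r = 1 - 2/(kappa + 1) = 1 - 2*mu/(L + mu) = (L - mu)/(L + mu) = 16/330 = 0.0485


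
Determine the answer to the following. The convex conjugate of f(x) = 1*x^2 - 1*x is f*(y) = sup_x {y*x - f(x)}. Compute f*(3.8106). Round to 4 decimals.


f*(y) = sup_x {y*x - a*x^2 - b*x} = sup_x {(y-b)*x - a*x^2}
FOC: (y - b) - 2a*x = 0 => x* = (y - b)/(2a)
x* = (3.8106 + 1)/(2*1) = 2.4053
f*(3.8106) = (y-b)^2/(4a) = (3.8106 + 1)^2/(4*1)
= 23.1419/4 = 5.7855


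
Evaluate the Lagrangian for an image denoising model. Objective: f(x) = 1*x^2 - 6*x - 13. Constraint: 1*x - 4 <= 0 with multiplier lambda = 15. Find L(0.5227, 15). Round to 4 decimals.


Step 1: Evaluate f(x).
f(0.5227) = 1*0.5227^2 - 6*0.5227 - 13 = -15.863
Step 2: Evaluate g(x).
g(0.5227) = 1*0.5227 - 4 = -3.4773
Step 3: Compute Lagrangian.
L = -15.863 + 15*-3.4773 = -68.0225


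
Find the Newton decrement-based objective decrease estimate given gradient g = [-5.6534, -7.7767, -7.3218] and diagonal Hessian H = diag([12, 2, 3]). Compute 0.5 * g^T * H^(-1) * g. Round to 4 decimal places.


Step 1: H is diagonal, so H^(-1) * g = [-0.4711, -3.8884, -2.4406].
Step 2: g^T H^(-1) g = sum_i g_i^2 / H_ii
  = (-5.6534)^2/12 + (-7.7767)^2/2 + (-7.3218)^2/3
  = 2.6634 + 30.2385 + 17.8696 = 50.7715
Step 3: Objective decrease = 0.5 * g^T H^(-1) g = 25.3858


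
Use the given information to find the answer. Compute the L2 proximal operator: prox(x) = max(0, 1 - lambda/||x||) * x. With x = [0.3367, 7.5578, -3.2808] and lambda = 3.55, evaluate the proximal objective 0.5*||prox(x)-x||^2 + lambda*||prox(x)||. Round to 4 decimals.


Step 1: Compute ||x||.
||x|| = 8.2461
Step 2: Compute scaling factor.
scale = max(0, 1 - 3.55/8.2461) = 0.5695
Step 3: prox(x) = [0.1917, 4.3041, -1.8684]
||prox(x)|| = 4.6961
Step 4: Proximal objective.
0.5*||prox-x||^2 = 6.3013
lambda*||prox|| = 16.6712
Total = 22.9722


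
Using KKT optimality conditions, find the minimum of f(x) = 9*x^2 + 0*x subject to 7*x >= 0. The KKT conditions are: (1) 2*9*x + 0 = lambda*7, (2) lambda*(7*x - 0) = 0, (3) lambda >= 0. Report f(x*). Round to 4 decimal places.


Step 1: Try lambda = 0 (constraint inactive).
Stationarity: 2*9*x + 0 = 0
x* = 0/(2*9) = 0.0
Check constraint: 7*0.0 = 0.0 >= 0 -- satisfied.
Step 2: Compute optimal value.
f(x*) = 9*0.0^2 + 0*0.0 = 0.0


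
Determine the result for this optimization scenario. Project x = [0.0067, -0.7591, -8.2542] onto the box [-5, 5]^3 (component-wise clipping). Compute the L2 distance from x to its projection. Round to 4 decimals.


Project each component onto [-5, 5].
clip(0.0067) = 0.0067, clip(-0.7591) = -0.7591, clip(-8.2542) = -5.0
Projection = [0.0067, -0.7591, -5.0]
Squared diffs: [0.0, 0.0, 10.5898]
Distance = sqrt(10.5898) = 3.2542


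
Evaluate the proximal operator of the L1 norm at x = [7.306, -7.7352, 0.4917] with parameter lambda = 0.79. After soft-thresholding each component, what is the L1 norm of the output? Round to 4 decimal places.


Soft-thresholding with lambda = 0.79:
prox(7.306) = sign(7.306)*max(|7.306| - 0.79, 0) = 6.516
prox(-7.7352) = sign(-7.7352)*max(|-7.7352| - 0.79, 0) = -6.9452
prox(0.4917) = sign(0.4917)*max(|0.4917| - 0.79, 0) = 0.0
prox(x) = [6.516, -6.9452, 0.0]
||prox(x)||_1 = 6.516 + 6.9452 + 0.0 = 13.4612


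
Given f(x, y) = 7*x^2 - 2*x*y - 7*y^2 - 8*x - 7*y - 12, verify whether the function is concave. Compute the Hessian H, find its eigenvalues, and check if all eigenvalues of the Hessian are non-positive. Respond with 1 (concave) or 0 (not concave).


The Hessian of f(x,y) = 7*x^2 - 2*x*y - 7*y^2 - 8*x - 7*y - 12 is:
H = [[14, -2], [-2, -14]]
Trace = 14 - 14 = 0
Determinant = 14*-14 - (-2)^2 = -200
Discriminant = (0)^2 - 4*-200 = 800.0
Eigenvalues: lambda_1 = -14.1421, lambda_2 = 14.1421
The function is not concave.

0


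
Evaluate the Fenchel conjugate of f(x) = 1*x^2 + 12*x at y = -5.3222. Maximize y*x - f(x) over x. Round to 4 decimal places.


f*(y) = sup_x {y*x - a*x^2 - b*x} = sup_x {(y-b)*x - a*x^2}
FOC: (y - b) - 2a*x = 0 => x* = (y - b)/(2a)
x* = (-5.3222 - 12)/(2*1) = -8.6611
f*(-5.3222) = (y-b)^2/(4a) = (-5.3222 - 12)^2/(4*1)
= 300.0586/4 = 75.0147


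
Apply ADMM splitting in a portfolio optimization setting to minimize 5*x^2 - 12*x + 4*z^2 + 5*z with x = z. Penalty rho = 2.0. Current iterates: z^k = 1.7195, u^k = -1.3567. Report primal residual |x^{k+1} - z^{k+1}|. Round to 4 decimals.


ADMM iteration with rho = 2.0, z^k = 1.7195, u^k = -1.3567
Step 1: x-update.
Minimize 5*x^2 - 12*x + (2.0/2)*(x - 1.7195 - 1.3567)^2
FOC: (2*5 + 2.0)*x = 12 + 2.0*(1.7195 + 1.3567)
x^{k+1} = 1.5127
Step 2: z-update.
Minimize 4*z^2 + 5*z + (2.0/2)*(1.5127 - z - 1.3567)^2
FOC: (2*4 + 2.0)*z = -5 + 2.0*(1.5127 - 1.3567)
z^{k+1} = -0.4688
Step 3: u-update.
u^{k+1} = -1.3567 + 1.5127 + 0.4688 = 0.6248
Step 4: Primal residual = |1.5127 + 0.4688| = 1.9815


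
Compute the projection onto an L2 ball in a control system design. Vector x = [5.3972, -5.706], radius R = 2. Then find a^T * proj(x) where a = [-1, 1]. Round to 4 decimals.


Step 1: Compute ||x|| (intermediates to 6 decimals).
||x|| = sqrt(5.3972^2 + (-5.706)^2) = 7.854184
Step 2: Project.
Since ||x|| > R, scale = R/||x|| = 2/7.854184 = 0.254641, proj(x) = scale * x
proj(x) = [1.374348, -1.452982]
Step 3: Dot product.
a^T * proj(x) = -1*1.374348 + 1*(-1.452982) = -2.8273


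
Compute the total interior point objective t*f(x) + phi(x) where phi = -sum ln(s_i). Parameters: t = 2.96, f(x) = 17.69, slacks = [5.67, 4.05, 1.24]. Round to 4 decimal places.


Step 1: Compute log-barrier.
ln values: [1.7352, 1.3987, 0.2151]
phi = -(1.7352 + 1.3987 + 0.2151) = -3.349
Step 2: Compute augmented objective.
t*f(x) = 2.96*17.69 = 52.3624
Total = 52.3624 - 3.349 = 49.0134


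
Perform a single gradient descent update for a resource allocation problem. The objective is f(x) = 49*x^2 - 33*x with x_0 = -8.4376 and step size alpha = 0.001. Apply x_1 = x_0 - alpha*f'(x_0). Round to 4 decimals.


We compute the gradient at x_0 and apply the update.
f'(x) = 98*x - 33
f'(-8.4376) = 98*-8.4376 - 33 = -859.8848
x_1 = -8.4376 - 0.001*-859.8848 = -7.5777


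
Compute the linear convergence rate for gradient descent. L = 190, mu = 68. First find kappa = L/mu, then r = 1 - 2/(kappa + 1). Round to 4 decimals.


Step 1: Compute the condition number.
kappa = L/mu = 190/68 = 2.7941
Step 2: Compute the convergence rate.
r = 1 - 2/(kappa + 1) = 1 - 2*mu/(L + mu) = (L - mu)/(L + mu) = 122/258 = 0.4729


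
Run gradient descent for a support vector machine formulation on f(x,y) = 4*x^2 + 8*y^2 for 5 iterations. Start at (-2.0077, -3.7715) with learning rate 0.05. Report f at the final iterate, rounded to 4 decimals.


Gradient descent on f(x,y) = 4*x^2 + 8*y^2.
Starting point: (-2.0077, -3.7715), alpha = 0.05
Step 1: grad_x = 2*4*-2.0077 = -16.0616, grad_y = 2*8*-3.7715 = -60.344
  x_1 = -2.0077 - 0.05*-16.0616 = -1.2046
  y_1 = -3.7715 - 0.05*-60.344 = -0.7543
Step 2: grad_x = 2*4*-1.2046 = -9.637, grad_y = 2*8*-0.7543 = -12.0688
  x_2 = -1.2046 - 0.05*-9.637 = -0.7228
  y_2 = -0.7543 - 0.05*-12.0688 = -0.1509
Step 3: grad_x = 2*4*-0.7228 = -5.7822, grad_y = 2*8*-0.1509 = -2.4138
  x_3 = -0.7228 - 0.05*-5.7822 = -0.4337
  y_3 = -0.1509 - 0.05*-2.4138 = -0.0302
Step 4: grad_x = 2*4*-0.4337 = -3.4693, grad_y = 2*8*-0.0302 = -0.4828
  x_4 = -0.4337 - 0.05*-3.4693 = -0.2602
  y_4 = -0.0302 - 0.05*-0.4828 = -0.006
Step 5: grad_x = 2*4*-0.2602 = -2.0816, grad_y = 2*8*-0.006 = -0.0966
  x_5 = -0.2602 - 0.05*-2.0816 = -0.1561
  y_5 = -0.006 - 0.05*-0.0966 = -0.0012
f(-0.1561, -0.0012) = 4*(-0.1561)^2 + 8*(-0.0012)^2 = 0.0975


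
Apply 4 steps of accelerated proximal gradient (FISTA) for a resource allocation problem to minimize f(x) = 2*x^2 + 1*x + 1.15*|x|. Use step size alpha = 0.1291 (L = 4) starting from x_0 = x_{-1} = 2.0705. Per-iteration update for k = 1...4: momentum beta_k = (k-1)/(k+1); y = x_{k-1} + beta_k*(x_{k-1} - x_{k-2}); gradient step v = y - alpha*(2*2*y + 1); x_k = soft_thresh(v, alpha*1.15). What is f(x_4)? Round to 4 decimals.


FISTA on f(x) = 2*x^2 + 1*x + 1.15*|x|
L = 4, alpha = 0.1291
Iteration 1: beta = 0.0, y = 2.0705 + 0.0*(2.0705 - 2.0705) = 2.0705
  grad(y) = 9.282, v = y - alpha*grad = 0.8722
  prox(v) = soft_thresh(0.8722, 0.1485) = 0.7237
Iteration 2: beta = 0.3333, y = 0.7237 + 0.3333*(0.7237 - 2.0705) = 0.2748
  grad(y) = 2.0992, v = y - alpha*grad = 0.0038
  prox(v) = soft_thresh(0.0038, 0.1485) = 0.0
Iteration 3: beta = 0.5, y = 0.0 + 0.5*(0.0 - 0.7237) = -0.3619
  grad(y) = -0.4475, v = y - alpha*grad = -0.3041
  prox(v) = soft_thresh(-0.3041, 0.1485) = -0.1556
Iteration 4: beta = 0.6, y = -0.1556 + 0.6*(-0.1556 - 0.0) = -0.249
  grad(y) = 0.004, v = y - alpha*grad = -0.2495
  prox(v) = soft_thresh(-0.2495, 0.1485) = -0.1011
f(x_4) = 2*(-0.1011)^2 + 1*(-0.1011) + 1.15*|-0.1011| = 0.0356


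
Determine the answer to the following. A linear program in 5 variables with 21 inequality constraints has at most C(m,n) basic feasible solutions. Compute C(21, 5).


Each vertex corresponds to some choice of n active constraints out of m, so the number of vertices is at most C(m, n) = m! / (n!(m-n)!).
m = 21, n = 5
Numerator: 21 * 20 * 19 * 18 * 17
Denominator: 5! = 120
C(21, 5) = 20349


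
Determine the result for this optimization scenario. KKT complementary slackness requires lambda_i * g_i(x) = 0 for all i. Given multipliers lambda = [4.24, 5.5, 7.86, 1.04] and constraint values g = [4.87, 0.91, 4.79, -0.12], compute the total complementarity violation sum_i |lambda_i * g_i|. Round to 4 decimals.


KKT complementary slackness check:
lambda_1 * g_1 = 4.24 * 4.87 = 20.6488
lambda_2 * g_2 = 5.5 * 0.91 = 5.005
lambda_3 * g_3 = 7.86 * 4.79 = 37.6494
lambda_4 * g_4 = 1.04 * -0.12 = -0.1248
Total violation = 20.6488 + 5.005 + 37.6494 + 0.1248 = 63.428


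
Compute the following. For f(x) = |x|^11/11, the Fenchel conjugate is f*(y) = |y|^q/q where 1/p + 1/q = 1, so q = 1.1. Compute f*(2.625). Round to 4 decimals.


The conjugate exponent q satisfies 1/p + 1/q = 1.
p = 11, so q = 11/(11 - 1) = 1.1
|y|^q = 2.625^1.1 = 2.891
f*(2.625) = 2.891 / 1.1 = 2.6281


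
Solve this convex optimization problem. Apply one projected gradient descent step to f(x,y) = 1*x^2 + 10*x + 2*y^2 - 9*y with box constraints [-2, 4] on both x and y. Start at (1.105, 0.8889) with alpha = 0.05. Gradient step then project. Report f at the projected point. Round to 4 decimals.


Step 1: Compute gradient at (1.105, 0.8889).
grad_x = 2*1*1.105 + 10 = 12.21
grad_y = 2*2*0.8889 - 9 = -5.4444
Step 2: Gradient step.
x_raw = 1.105 - 0.05*12.21 = 0.4945
y_raw = 0.8889 - 0.05*-5.4444 = 1.1611
Step 3: Project onto [-2, 4].
x_proj = clip(0.4945) = 0.4945
y_proj = clip(1.1611) = 1.1611
Step 4: Evaluate f.
f(0.4945, 1.1611) = -2.5642


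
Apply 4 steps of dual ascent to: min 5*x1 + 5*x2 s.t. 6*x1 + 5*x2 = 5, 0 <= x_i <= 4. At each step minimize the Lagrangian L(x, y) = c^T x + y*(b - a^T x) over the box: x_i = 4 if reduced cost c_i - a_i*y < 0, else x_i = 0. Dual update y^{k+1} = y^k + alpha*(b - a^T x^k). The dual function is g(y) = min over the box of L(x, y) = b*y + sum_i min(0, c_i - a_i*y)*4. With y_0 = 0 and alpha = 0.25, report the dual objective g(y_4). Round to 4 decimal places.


Dual ascent for LP: min 5*x1 + 5*x2, 6*x1 + 5*x2 = 5, 0 <= x_i <= 4
Step 1: y^k = 0.0, reduced costs: (5.0, 5.0)
  x^k = (0.0, 0.0), subgradient = b - a^T x = 5.0
  y^{k+1} = 0.0 + 0.25*5.0 = 1.25
Step 2: y^k = 1.25, reduced costs: (-2.5, -1.25)
  x^k = (4.0, 4.0), subgradient = b - a^T x = -39.0
  y^{k+1} = 1.25 + 0.25*-39.0 = -8.5
Step 3: y^k = -8.5, reduced costs: (56.0, 47.5)
  x^k = (0.0, 0.0), subgradient = b - a^T x = 5.0
  y^{k+1} = -8.5 + 0.25*5.0 = -7.25
Step 4: y^k = -7.25, reduced costs: (48.5, 41.25)
  x^k = (0.0, 0.0), subgradient = b - a^T x = 5.0
  y^{k+1} = -7.25 + 0.25*5.0 = -6.0
Dual objective at y_4 = -6.0: reduced costs (41.0, 35.0), box minimizer x = (0.0, 0.0)
g(y_4) = b*y + (c1 - a1*y)*x1 + (c2 - a2*y)*x2 = 5*(-6.0) + 41.0*0.0 + 35.0*0.0 = -30.0 + 0.0 + 0.0 = -30.0


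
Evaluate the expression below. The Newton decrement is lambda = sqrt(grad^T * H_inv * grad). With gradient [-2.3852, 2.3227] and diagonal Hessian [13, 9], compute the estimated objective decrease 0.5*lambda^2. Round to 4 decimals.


Step 1: H is diagonal, so H^(-1) * g = [-0.1835, 0.2581].
Step 2: g^T H^(-1) g = sum_i g_i^2 / H_ii
  = (-2.3852)^2/13 + (2.3227)^2/9
  = 0.4376 + 0.5994 = 1.0371
Step 3: Objective decrease = 0.5 * g^T H^(-1) g = 0.5185


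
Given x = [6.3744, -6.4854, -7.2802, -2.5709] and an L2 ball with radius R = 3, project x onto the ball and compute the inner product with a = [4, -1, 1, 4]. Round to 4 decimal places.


Step 1: Compute ||x|| (intermediates to 6 decimals).
||x|| = sqrt(6.3744^2 + (-6.4854)^2 + (-7.2802)^2 + (-2.5709)^2) = 11.929134
Step 2: Project.
Since ||x|| > R, scale = R/||x|| = 3/11.929134 = 0.251485, proj(x) = scale * x
proj(x) = [1.603066, -1.630981, -1.830861, -0.646543]
Step 3: Dot product.
a^T * proj(x) = 4*1.603066 - 1*(-1.630981) + 1*(-1.830861) + 4*(-0.646543) = 3.6262


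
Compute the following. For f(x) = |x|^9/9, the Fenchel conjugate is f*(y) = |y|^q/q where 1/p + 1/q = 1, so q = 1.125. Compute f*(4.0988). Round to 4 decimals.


The conjugate exponent q satisfies 1/p + 1/q = 1.
p = 9, so q = 9/(9 - 1) = 1.125
|y|^q = 4.0988^1.125 = 4.8892
f*(4.0988) = 4.8892 / 1.125 = 4.346


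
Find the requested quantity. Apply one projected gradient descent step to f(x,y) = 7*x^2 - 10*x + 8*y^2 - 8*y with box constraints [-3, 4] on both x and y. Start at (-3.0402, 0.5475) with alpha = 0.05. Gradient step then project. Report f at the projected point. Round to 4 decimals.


Step 1: Compute gradient at (-3.0402, 0.5475).
grad_x = 2*7*-3.0402 - 10 = -52.5628
grad_y = 2*8*0.5475 - 8 = 0.76
Step 2: Gradient step.
x_raw = -3.0402 - 0.05*-52.5628 = -0.4121
y_raw = 0.5475 - 0.05*0.76 = 0.5095
Step 3: Project onto [-3, 4].
x_proj = clip(-0.4121) = -0.4121
y_proj = clip(0.5095) = 0.5095
Step 4: Evaluate f.
f(-0.4121, 0.5095) = 3.3099


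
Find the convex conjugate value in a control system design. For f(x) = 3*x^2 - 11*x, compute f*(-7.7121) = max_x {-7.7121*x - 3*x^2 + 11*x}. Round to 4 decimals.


f*(y) = sup_x {y*x - a*x^2 - b*x} = sup_x {(y-b)*x - a*x^2}
FOC: (y - b) - 2a*x = 0 => x* = (y - b)/(2a)
x* = (-7.7121 + 11)/(2*3) = 0.548
f*(-7.7121) = (y-b)^2/(4a) = (-7.7121 + 11)^2/(4*3)
= 10.8103/12 = 0.9009


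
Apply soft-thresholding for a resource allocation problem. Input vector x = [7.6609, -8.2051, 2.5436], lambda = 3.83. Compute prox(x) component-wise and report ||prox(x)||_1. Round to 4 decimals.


Soft-thresholding with lambda = 3.83:
prox(7.6609) = sign(7.6609)*max(|7.6609| - 3.83, 0) = 3.8309
prox(-8.2051) = sign(-8.2051)*max(|-8.2051| - 3.83, 0) = -4.3751
prox(2.5436) = sign(2.5436)*max(|2.5436| - 3.83, 0) = 0.0
prox(x) = [3.8309, -4.3751, 0.0]
||prox(x)||_1 = 3.8309 + 4.3751 + 0.0 = 8.206


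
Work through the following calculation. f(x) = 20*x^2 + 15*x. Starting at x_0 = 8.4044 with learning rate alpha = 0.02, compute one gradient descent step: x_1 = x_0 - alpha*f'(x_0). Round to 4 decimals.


We compute the gradient at x_0 and apply the update.
f'(x) = 40*x + 15
f'(8.4044) = 40*8.4044 + 15 = 351.176
x_1 = 8.4044 - 0.02*351.176 = 1.3809


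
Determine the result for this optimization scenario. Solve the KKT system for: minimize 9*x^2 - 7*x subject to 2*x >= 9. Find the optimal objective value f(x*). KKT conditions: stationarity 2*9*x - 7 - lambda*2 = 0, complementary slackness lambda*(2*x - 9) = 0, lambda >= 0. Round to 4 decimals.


Step 1: Try lambda = 0 (constraint inactive).
x_unc = 7/(2*9) = 0.3889
Check: 2*0.3889 = 0.7778 < 9 -- violated!
Step 2: Constraint must be active: 2*x = 9
x* = 9/2 = 4.5
lambda = (2*9*4.5 - 7)/2 = 37.0
Step 3: Compute optimal value.
f(x*) = 9*4.5^2 - 7*4.5 = 150.75


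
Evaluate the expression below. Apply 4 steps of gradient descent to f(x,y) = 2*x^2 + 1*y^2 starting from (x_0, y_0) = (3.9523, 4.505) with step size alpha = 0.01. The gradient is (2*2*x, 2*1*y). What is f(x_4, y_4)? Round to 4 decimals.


Gradient descent on f(x,y) = 2*x^2 + 1*y^2.
Starting point: (3.9523, 4.505), alpha = 0.01
Step 1: grad_x = 2*2*3.9523 = 15.8092, grad_y = 2*1*4.505 = 9.01
  x_1 = 3.9523 - 0.01*15.8092 = 3.7942
  y_1 = 4.505 - 0.01*9.01 = 4.4149
Step 2: grad_x = 2*2*3.7942 = 15.1768, grad_y = 2*1*4.4149 = 8.8298
  x_2 = 3.7942 - 0.01*15.1768 = 3.6424
  y_2 = 4.4149 - 0.01*8.8298 = 4.3266
Step 3: grad_x = 2*2*3.6424 = 14.5698, grad_y = 2*1*4.3266 = 8.6532
  x_3 = 3.6424 - 0.01*14.5698 = 3.4967
  y_3 = 4.3266 - 0.01*8.6532 = 4.2401
Step 4: grad_x = 2*2*3.4967 = 13.987, grad_y = 2*1*4.2401 = 8.4801
  x_4 = 3.4967 - 0.01*13.987 = 3.3569
  y_4 = 4.2401 - 0.01*8.4801 = 4.1553
f(3.3569, 4.1553) = 2*3.3569^2 + 1*4.1553^2 = 39.8034


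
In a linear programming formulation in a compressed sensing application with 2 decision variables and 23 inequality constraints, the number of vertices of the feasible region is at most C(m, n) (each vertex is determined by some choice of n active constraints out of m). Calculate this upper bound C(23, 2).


Each vertex corresponds to some choice of n active constraints out of m, so the number of vertices is at most C(m, n) = m! / (n!(m-n)!).
m = 23, n = 2
Numerator: 23 * 22
Denominator: 2! = 2
C(23, 2) = 253


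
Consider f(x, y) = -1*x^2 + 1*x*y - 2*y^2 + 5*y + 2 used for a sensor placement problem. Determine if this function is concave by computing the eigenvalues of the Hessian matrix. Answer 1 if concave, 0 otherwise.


The Hessian of f(x,y) = -1*x^2 + 1*x*y - 2*y^2 + 5*y + 2 is:
H = [[-2, 1], [1, -4]]
Trace = -2 - 4 = -6
Determinant = -2*-4 - (1)^2 = 7
Discriminant = (-6)^2 - 4*7 = 8.0
Eigenvalues: lambda_1 = -4.4142, lambda_2 = -1.5858
The function is concave.

1


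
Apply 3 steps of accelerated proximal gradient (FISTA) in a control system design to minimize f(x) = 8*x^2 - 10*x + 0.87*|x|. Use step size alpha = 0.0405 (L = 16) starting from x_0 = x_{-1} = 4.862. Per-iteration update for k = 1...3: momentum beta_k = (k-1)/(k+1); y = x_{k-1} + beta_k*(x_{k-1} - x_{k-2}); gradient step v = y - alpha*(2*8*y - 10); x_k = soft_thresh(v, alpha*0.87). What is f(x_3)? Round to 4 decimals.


FISTA on f(x) = 8*x^2 - 10*x + 0.87*|x|
L = 16, alpha = 0.0405
Iteration 1: beta = 0.0, y = 4.862 + 0.0*(4.862 - 4.862) = 4.862
  grad(y) = 67.792, v = y - alpha*grad = 2.1164
  prox(v) = soft_thresh(2.1164, 0.0352) = 2.0812
Iteration 2: beta = 0.3333, y = 2.0812 + 0.3333*(2.0812 - 4.862) = 1.1543
  grad(y) = 8.468, v = y - alpha*grad = 0.8113
  prox(v) = soft_thresh(0.8113, 0.0352) = 0.7761
Iteration 3: beta = 0.5, y = 0.7761 + 0.5*(0.7761 - 2.0812) = 0.1235
  grad(y) = -8.024, v = y - alpha*grad = 0.4485
  prox(v) = soft_thresh(0.4485, 0.0352) = 0.4132
f(x_3) = 8*0.4132^2 - 10*0.4132 + 0.87*|0.4132| = -2.4067


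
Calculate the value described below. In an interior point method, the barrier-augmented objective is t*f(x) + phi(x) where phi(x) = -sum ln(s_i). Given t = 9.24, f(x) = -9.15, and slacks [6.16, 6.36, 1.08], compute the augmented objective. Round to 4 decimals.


Step 1: Compute log-barrier.
ln values: [1.8181, 1.85, 0.077]
phi = -(1.8181 + 1.85 + 0.077) = -3.7451
Step 2: Compute augmented objective.
t*f(x) = 9.24*-9.15 = -84.546
Total = -84.546 - 3.7451 = -88.2911


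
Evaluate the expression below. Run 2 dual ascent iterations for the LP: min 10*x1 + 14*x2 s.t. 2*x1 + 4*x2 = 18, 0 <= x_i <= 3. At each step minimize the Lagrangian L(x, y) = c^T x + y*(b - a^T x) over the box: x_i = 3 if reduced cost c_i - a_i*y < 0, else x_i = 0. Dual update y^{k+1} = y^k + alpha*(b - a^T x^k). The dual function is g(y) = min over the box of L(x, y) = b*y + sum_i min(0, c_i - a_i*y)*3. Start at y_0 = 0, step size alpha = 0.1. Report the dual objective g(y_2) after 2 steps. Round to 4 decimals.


Dual ascent for LP: min 10*x1 + 14*x2, 2*x1 + 4*x2 = 18, 0 <= x_i <= 3
Step 1: y^k = 0.0, reduced costs: (10.0, 14.0)
  x^k = (0.0, 0.0), subgradient = b - a^T x = 18.0
  y^{k+1} = 0.0 + 0.1*18.0 = 1.8
Step 2: y^k = 1.8, reduced costs: (6.4, 6.8)
  x^k = (0.0, 0.0), subgradient = b - a^T x = 18.0
  y^{k+1} = 1.8 + 0.1*18.0 = 3.6
Dual objective at y_2 = 3.6: reduced costs (2.8, -0.4), box minimizer x = (0.0, 3.0)
g(y_2) = b*y + (c1 - a1*y)*x1 + (c2 - a2*y)*x2 = 18*3.6 + 2.8*0.0 + (-0.4)*3.0 = 64.8 + 0.0 - 1.2 = 63.6


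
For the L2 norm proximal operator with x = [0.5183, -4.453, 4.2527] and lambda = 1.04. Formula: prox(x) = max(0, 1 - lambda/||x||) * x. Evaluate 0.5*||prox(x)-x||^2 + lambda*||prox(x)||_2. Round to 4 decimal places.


Step 1: Compute ||x||.
||x|| = 6.1793
Step 2: Compute scaling factor.
scale = max(0, 1 - 1.04/6.1793) = 0.8317
Step 3: prox(x) = [0.4311, -3.7035, 3.537]
||prox(x)|| = 5.1393
Step 4: Proximal objective.
0.5*||prox-x||^2 = 0.5408
lambda*||prox|| = 5.3449
Total = 5.8856


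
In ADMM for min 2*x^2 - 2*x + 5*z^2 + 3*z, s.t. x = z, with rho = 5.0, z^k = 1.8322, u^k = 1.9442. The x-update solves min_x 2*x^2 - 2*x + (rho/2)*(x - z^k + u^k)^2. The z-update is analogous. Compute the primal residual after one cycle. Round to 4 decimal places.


ADMM iteration with rho = 5.0, z^k = 1.8322, u^k = 1.9442
Step 1: x-update.
Minimize 2*x^2 - 2*x + (5.0/2)*(x - 1.8322 + 1.9442)^2
FOC: (2*2 + 5.0)*x = 2 + 5.0*(1.8322 - 1.9442)
x^{k+1} = 0.16
Step 2: z-update.
Minimize 5*z^2 + 3*z + (5.0/2)*(0.16 - z + 1.9442)^2
FOC: (2*5 + 5.0)*z = -3 + 5.0*(0.16 + 1.9442)
z^{k+1} = 0.5014
Step 3: u-update.
u^{k+1} = 1.9442 + 0.16 - 0.5014 = 1.6028
Step 4: Primal residual = |0.16 - 0.5014| = 0.3414


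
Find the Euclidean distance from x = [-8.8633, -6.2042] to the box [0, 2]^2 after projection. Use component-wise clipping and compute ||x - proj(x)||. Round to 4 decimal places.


Project each component onto [0, 2].
clip(-8.8633) = 0.0, clip(-6.2042) = 0.0
Projection = [0.0, 0.0]
Squared diffs: [78.5581, 38.4921]
Distance = sqrt(117.0502) = 10.819


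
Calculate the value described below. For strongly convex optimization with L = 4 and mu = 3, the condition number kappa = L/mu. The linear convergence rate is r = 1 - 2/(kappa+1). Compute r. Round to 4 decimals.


Step 1: Compute the condition number.
kappa = L/mu = 4/3 = 1.3333
Step 2: Compute the convergence rate.
r = 1 - 2/(kappa + 1) = 1 - 2*mu/(L + mu) = (L - mu)/(L + mu) = 1/7 = 0.1429


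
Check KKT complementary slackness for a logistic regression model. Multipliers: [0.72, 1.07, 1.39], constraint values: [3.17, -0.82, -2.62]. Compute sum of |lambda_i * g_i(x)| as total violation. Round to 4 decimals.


KKT complementary slackness check:
lambda_1 * g_1 = 0.72 * 3.17 = 2.2824
lambda_2 * g_2 = 1.07 * -0.82 = -0.8774
lambda_3 * g_3 = 1.39 * -2.62 = -3.6418
Total violation = 2.2824 + 0.8774 + 3.6418 = 6.8016


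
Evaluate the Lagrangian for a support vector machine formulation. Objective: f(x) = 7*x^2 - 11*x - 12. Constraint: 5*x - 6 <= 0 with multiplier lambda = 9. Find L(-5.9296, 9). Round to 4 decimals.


Step 1: Evaluate f(x).
f(-5.9296) = 7*(-5.9296)^2 - 11*(-5.9296) - 12 = 299.3467
Step 2: Evaluate g(x).
g(-5.9296) = 5*-5.9296 - 6 = -35.648
Step 3: Compute Lagrangian.
L = 299.3467 + 9*-35.648 = -21.4853


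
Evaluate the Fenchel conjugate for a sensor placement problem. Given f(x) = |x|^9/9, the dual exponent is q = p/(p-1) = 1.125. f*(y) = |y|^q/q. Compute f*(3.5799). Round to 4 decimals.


The conjugate exponent q satisfies 1/p + 1/q = 1.
p = 9, so q = 9/(9 - 1) = 1.125
|y|^q = 3.5799^1.125 = 4.1986
f*(3.5799) = 4.1986 / 1.125 = 3.7321


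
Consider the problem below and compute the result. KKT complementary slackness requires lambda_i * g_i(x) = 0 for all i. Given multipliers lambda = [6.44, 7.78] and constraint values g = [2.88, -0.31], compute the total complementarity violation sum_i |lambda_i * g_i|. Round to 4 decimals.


KKT complementary slackness check:
lambda_1 * g_1 = 6.44 * 2.88 = 18.5472
lambda_2 * g_2 = 7.78 * -0.31 = -2.4118
Total violation = 18.5472 + 2.4118 = 20.959


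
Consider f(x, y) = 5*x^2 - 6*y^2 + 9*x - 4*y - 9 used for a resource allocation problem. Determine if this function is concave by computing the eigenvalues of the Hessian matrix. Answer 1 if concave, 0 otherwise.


The Hessian of f(x,y) = 5*x^2 - 6*y^2 + 9*x - 4*y - 9 is:
H = [[10, 0], [0, -12]]
Trace = 10 - 12 = -2
Determinant = 10*-12 - (0)^2 = -120
Discriminant = (-2)^2 - 4*-120 = 484.0
Eigenvalues: lambda_1 = -12.0, lambda_2 = 10.0
The function is not concave.

0


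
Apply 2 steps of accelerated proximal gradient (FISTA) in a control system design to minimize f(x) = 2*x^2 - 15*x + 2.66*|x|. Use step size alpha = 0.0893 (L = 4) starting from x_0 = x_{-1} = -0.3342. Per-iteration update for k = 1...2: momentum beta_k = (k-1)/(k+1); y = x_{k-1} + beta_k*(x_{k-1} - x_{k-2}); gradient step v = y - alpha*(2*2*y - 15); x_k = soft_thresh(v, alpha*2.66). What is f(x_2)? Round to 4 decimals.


FISTA on f(x) = 2*x^2 - 15*x + 2.66*|x|
L = 4, alpha = 0.0893
Iteration 1: beta = 0.0, y = -0.3342 + 0.0*(-0.3342 + 0.3342) = -0.3342
  grad(y) = -16.3368, v = y - alpha*grad = 1.1247
  prox(v) = soft_thresh(1.1247, 0.2375) = 0.8871
Iteration 2: beta = 0.3333, y = 0.8871 + 0.3333*(0.8871 + 0.3342) = 1.2943
  grad(y) = -9.823, v = y - alpha*grad = 2.1714
  prox(v) = soft_thresh(2.1714, 0.2375) = 1.9339
f(x_2) = 2*1.9339^2 - 15*1.9339 + 2.66*|1.9339| = -16.3844


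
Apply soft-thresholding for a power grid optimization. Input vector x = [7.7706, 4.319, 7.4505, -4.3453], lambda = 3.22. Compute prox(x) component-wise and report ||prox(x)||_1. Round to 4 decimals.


Soft-thresholding with lambda = 3.22:
prox(7.7706) = sign(7.7706)*max(|7.7706| - 3.22, 0) = 4.5506
prox(4.319) = sign(4.319)*max(|4.319| - 3.22, 0) = 1.099
prox(7.4505) = sign(7.4505)*max(|7.4505| - 3.22, 0) = 4.2305
prox(-4.3453) = sign(-4.3453)*max(|-4.3453| - 3.22, 0) = -1.1253
prox(x) = [4.5506, 1.099, 4.2305, -1.1253]
||prox(x)||_1 = 4.5506 + 1.099 + 4.2305 + 1.1253 = 11.0054


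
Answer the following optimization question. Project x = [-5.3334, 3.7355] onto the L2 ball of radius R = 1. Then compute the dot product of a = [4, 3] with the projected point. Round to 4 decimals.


Step 1: Compute ||x|| (intermediates to 6 decimals).
||x|| = sqrt((-5.3334)^2 + 3.7355^2) = 6.51146
Step 2: Project.
Since ||x|| > R, scale = R/||x|| = 1/6.51146 = 0.153575, proj(x) = scale * x
proj(x) = [-0.819077, 0.573679]
Step 3: Dot product.
a^T * proj(x) = 4*(-0.819077) + 3*0.573679 = -1.5553


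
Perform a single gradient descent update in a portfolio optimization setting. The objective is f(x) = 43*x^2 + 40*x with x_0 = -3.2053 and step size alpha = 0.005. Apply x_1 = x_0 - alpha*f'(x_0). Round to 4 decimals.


We compute the gradient at x_0 and apply the update.
f'(x) = 86*x + 40
f'(-3.2053) = 86*-3.2053 + 40 = -235.6558
x_1 = -3.2053 - 0.005*-235.6558 = -2.027


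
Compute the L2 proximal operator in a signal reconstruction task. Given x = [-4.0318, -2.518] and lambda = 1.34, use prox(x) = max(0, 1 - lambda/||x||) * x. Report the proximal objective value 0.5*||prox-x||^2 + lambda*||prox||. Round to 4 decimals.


Step 1: Compute ||x||.
||x|| = 4.7535
Step 2: Compute scaling factor.
scale = max(0, 1 - 1.34/4.7535) = 0.7181
Step 3: prox(x) = [-2.8952, -1.8082]
||prox(x)|| = 3.4135
Step 4: Proximal objective.
0.5*||prox-x||^2 = 0.8978
lambda*||prox|| = 4.5741
Total = 5.4719


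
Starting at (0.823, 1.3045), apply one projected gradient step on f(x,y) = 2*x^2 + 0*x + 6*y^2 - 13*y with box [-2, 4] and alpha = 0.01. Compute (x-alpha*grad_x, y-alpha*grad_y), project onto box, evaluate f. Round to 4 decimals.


Step 1: Compute gradient at (0.823, 1.3045).
grad_x = 2*2*0.823 + 0 = 3.292
grad_y = 2*6*1.3045 - 13 = 2.654
Step 2: Gradient step.
x_raw = 0.823 - 0.01*3.292 = 0.7901
y_raw = 1.3045 - 0.01*2.654 = 1.278
Step 3: Project onto [-2, 4].
x_proj = clip(0.7901) = 0.7901
y_proj = clip(1.278) = 1.278
Step 4: Evaluate f.
f(0.7901, 1.278) = -5.5659


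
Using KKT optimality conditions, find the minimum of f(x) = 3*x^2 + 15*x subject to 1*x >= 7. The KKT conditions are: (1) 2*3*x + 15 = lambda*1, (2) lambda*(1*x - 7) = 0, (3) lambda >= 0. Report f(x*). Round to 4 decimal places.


Step 1: Try lambda = 0 (constraint inactive).
x_unc = -15/(2*3) = -2.5
Check: 1*-2.5 = -2.5 < 7 -- violated!
Step 2: Constraint must be active: 1*x = 7
x* = 7/1 = 7.0
lambda = (2*3*7.0 + 15)/1 = 57.0
Step 3: Compute optimal value.
f(x*) = 3*7.0^2 + 15*7.0 = 252.0


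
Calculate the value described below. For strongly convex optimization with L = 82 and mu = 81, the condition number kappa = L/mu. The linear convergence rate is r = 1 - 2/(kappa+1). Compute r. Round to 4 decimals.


Step 1: Compute the condition number.
kappa = L/mu = 82/81 = 1.0123
Step 2: Compute the convergence rate.
r = 1 - 2/(kappa + 1) = 1 - 2*mu/(L + mu) = (L - mu)/(L + mu) = 1/163 = 0.0061


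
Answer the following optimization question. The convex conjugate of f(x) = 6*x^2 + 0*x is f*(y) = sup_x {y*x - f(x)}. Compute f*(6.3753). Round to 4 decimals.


f*(y) = sup_x {y*x - a*x^2 - b*x} = sup_x {(y-b)*x - a*x^2}
FOC: (y - b) - 2a*x = 0 => x* = (y - b)/(2a)
x* = (6.3753 - 0)/(2*6) = 0.5313
f*(6.3753) = (y-b)^2/(4a) = (6.3753 - 0)^2/(4*6)
= 40.6445/24 = 1.6935


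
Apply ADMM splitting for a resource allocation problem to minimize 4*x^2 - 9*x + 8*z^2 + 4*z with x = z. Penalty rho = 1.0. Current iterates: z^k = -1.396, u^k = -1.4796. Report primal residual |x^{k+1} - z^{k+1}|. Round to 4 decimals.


ADMM iteration with rho = 1.0, z^k = -1.396, u^k = -1.4796
Step 1: x-update.
Minimize 4*x^2 - 9*x + (1.0/2)*(x + 1.396 - 1.4796)^2
FOC: (2*4 + 1.0)*x = 9 + 1.0*(-1.396 + 1.4796)
x^{k+1} = 1.0093
Step 2: z-update.
Minimize 8*z^2 + 4*z + (1.0/2)*(1.0093 - z - 1.4796)^2
FOC: (2*8 + 1.0)*z = -4 + 1.0*(1.0093 - 1.4796)
z^{k+1} = -0.263
Step 3: u-update.
u^{k+1} = -1.4796 + 1.0093 + 0.263 = -0.2074
Step 4: Primal residual = |1.0093 + 0.263| = 1.2722


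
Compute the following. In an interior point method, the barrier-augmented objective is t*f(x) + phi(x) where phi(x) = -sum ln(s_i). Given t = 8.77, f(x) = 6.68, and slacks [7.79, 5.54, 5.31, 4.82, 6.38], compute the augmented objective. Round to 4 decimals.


Step 1: Compute log-barrier.
ln values: [2.0528, 1.712, 1.6696, 1.5728, 1.8532]
phi = -(2.0528 + 1.712 + 1.6696 + 1.5728 + 1.8532) = -8.8604
Step 2: Compute augmented objective.
t*f(x) = 8.77*6.68 = 58.5836
Total = 58.5836 - 8.8604 = 49.7232


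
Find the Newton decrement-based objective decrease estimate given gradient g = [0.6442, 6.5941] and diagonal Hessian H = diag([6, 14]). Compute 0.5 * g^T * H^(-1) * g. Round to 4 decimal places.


Step 1: H is diagonal, so H^(-1) * g = [0.1074, 0.471].
Step 2: g^T H^(-1) g = sum_i g_i^2 / H_ii
  = (0.6442)^2/6 + (6.5941)^2/14
  = 0.0692 + 3.1059 = 3.175
Step 3: Objective decrease = 0.5 * g^T H^(-1) g = 1.5875


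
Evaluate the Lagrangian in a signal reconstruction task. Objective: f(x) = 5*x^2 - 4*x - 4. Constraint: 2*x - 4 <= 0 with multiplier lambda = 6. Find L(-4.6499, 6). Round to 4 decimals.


Step 1: Evaluate f(x).
f(-4.6499) = 5*(-4.6499)^2 - 4*(-4.6499) - 4 = 122.7075
Step 2: Evaluate g(x).
g(-4.6499) = 2*-4.6499 - 4 = -13.2998
Step 3: Compute Lagrangian.
L = 122.7075 + 6*-13.2998 = 42.9087


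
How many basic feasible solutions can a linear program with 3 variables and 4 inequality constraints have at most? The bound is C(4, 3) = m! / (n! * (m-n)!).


Each vertex corresponds to some choice of n active constraints out of m, so the number of vertices is at most C(m, n) = m! / (n!(m-n)!).
m = 4, n = 3
Numerator: 4 * 3 * 2
Denominator: 3! = 6
C(4, 3) = 4


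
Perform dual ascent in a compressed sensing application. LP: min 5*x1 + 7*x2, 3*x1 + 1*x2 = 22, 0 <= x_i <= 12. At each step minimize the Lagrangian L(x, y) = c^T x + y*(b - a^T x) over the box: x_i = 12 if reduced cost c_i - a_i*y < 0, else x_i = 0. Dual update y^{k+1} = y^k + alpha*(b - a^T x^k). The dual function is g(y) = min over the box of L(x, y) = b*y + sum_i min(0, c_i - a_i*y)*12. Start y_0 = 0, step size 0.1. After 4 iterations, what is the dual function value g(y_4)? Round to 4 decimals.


Dual ascent for LP: min 5*x1 + 7*x2, 3*x1 + 1*x2 = 22, 0 <= x_i <= 12
Step 1: y^k = 0.0, reduced costs: (5.0, 7.0)
  x^k = (0.0, 0.0), subgradient = b - a^T x = 22.0
  y^{k+1} = 0.0 + 0.1*22.0 = 2.2
Step 2: y^k = 2.2, reduced costs: (-1.6, 4.8)
  x^k = (12.0, 0.0), subgradient = b - a^T x = -14.0
  y^{k+1} = 2.2 + 0.1*-14.0 = 0.8
Step 3: y^k = 0.8, reduced costs: (2.6, 6.2)
  x^k = (0.0, 0.0), subgradient = b - a^T x = 22.0
  y^{k+1} = 0.8 + 0.1*22.0 = 3.0
Step 4: y^k = 3.0, reduced costs: (-4.0, 4.0)
  x^k = (12.0, 0.0), subgradient = b - a^T x = -14.0
  y^{k+1} = 3.0 + 0.1*-14.0 = 1.6
Dual objective at y_4 = 1.6: reduced costs (0.2, 5.4), box minimizer x = (0.0, 0.0)
g(y_4) = b*y + (c1 - a1*y)*x1 + (c2 - a2*y)*x2 = 22*1.6 + 0.2*0.0 + 5.4*0.0 = 35.2 + 0.0 + 0.0 = 35.2


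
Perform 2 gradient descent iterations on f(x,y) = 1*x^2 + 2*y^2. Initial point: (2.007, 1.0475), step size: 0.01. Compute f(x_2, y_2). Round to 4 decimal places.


Gradient descent on f(x,y) = 1*x^2 + 2*y^2.
Starting point: (2.007, 1.0475), alpha = 0.01
Step 1: grad_x = 2*1*2.007 = 4.014, grad_y = 2*2*1.0475 = 4.19
  x_1 = 2.007 - 0.01*4.014 = 1.9669
  y_1 = 1.0475 - 0.01*4.19 = 1.0056
Step 2: grad_x = 2*1*1.9669 = 3.9337, grad_y = 2*2*1.0056 = 4.0224
  x_2 = 1.9669 - 0.01*3.9337 = 1.9275
  y_2 = 1.0056 - 0.01*4.0224 = 0.9654
f(1.9275, 0.9654) = 1*1.9275^2 + 2*0.9654^2 = 5.5792


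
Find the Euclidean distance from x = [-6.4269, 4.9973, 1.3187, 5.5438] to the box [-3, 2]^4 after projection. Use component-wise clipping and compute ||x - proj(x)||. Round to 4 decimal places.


Project each component onto [-3, 2].
clip(-6.4269) = -3.0, clip(4.9973) = 2.0, clip(1.3187) = 1.3187, clip(5.5438) = 2.0
Projection = [-3.0, 2.0, 1.3187, 2.0]
Squared diffs: [11.7436, 8.9838, 0.0, 12.5585]
Distance = sqrt(33.2859) = 5.7694


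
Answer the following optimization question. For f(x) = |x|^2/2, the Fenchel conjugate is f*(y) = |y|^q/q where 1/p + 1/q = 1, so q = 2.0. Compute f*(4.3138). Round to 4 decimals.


The conjugate exponent q satisfies 1/p + 1/q = 1.
p = 2, so q = 2/(2 - 1) = 2.0
|y|^q = 4.3138^2.0 = 18.6089
f*(4.3138) = 18.6089 / 2.0 = 9.3044


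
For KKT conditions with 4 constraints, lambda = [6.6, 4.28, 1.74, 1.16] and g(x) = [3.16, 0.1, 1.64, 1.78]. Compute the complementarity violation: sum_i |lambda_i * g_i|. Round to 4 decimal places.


KKT complementary slackness check:
lambda_1 * g_1 = 6.6 * 3.16 = 20.856
lambda_2 * g_2 = 4.28 * 0.1 = 0.428
lambda_3 * g_3 = 1.74 * 1.64 = 2.8536
lambda_4 * g_4 = 1.16 * 1.78 = 2.0648
Total violation = 20.856 + 0.428 + 2.8536 + 2.0648 = 26.2024


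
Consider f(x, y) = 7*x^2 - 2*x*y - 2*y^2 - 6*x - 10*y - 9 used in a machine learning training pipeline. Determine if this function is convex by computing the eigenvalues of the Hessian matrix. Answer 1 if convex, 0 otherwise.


The Hessian of f(x,y) = 7*x^2 - 2*x*y - 2*y^2 - 6*x - 10*y - 9 is:
H = [[14, -2], [-2, -4]]
Trace = 14 - 4 = 10
Determinant = 14*-4 - (-2)^2 = -60
Discriminant = (10)^2 - 4*-60 = 340.0
Eigenvalues: lambda_1 = -4.2195, lambda_2 = 14.2195
The function is not convex.

0


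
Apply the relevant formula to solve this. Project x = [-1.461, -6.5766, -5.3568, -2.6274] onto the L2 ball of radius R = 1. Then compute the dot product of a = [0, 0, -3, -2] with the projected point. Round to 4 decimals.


Step 1: Compute ||x|| (intermediates to 6 decimals).
||x|| = sqrt((-1.461)^2 + (-6.5766)^2 + (-5.3568)^2 + (-2.6274)^2) = 8.999151
Step 2: Project.
Since ||x|| > R, scale = R/||x|| = 1/8.999151 = 0.111122, proj(x) = scale * x
proj(x) = [-0.162349, -0.730805, -0.595258, -0.291962]
Step 3: Dot product.
a^T * proj(x) = 0*(-0.162349) + 0*(-0.730805) - 3*(-0.595258) - 2*(-0.291962) = 2.3697


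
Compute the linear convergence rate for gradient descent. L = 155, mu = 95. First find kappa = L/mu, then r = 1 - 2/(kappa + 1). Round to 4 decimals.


Step 1: Compute the condition number.
kappa = L/mu = 155/95 = 1.6316
Step 2: Compute the convergence rate.
r = 1 - 2/(kappa + 1) = 1 - 2*mu/(L + mu) = (L - mu)/(L + mu) = 60/250 = 0.24


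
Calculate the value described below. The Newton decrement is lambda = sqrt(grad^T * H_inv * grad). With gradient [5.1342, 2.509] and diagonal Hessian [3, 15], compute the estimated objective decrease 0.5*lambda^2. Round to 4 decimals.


Step 1: H is diagonal, so H^(-1) * g = [1.7114, 0.1673].
Step 2: g^T H^(-1) g = sum_i g_i^2 / H_ii
  = (5.1342)^2/3 + (2.509)^2/15
  = 8.7867 + 0.4197 = 9.2063
Step 3: Objective decrease = 0.5 * g^T H^(-1) g = 4.6032


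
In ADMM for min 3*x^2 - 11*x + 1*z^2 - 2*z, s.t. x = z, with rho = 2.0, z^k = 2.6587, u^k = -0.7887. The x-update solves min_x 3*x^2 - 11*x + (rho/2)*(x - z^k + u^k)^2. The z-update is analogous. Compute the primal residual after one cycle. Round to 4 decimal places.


ADMM iteration with rho = 2.0, z^k = 2.6587, u^k = -0.7887
Step 1: x-update.
Minimize 3*x^2 - 11*x + (2.0/2)*(x - 2.6587 - 0.7887)^2
FOC: (2*3 + 2.0)*x = 11 + 2.0*(2.6587 + 0.7887)
x^{k+1} = 2.2369
Step 2: z-update.
Minimize 1*z^2 - 2*z + (2.0/2)*(2.2369 - z - 0.7887)^2
FOC: (2*1 + 2.0)*z = 2 + 2.0*(2.2369 - 0.7887)
z^{k+1} = 1.2241
Step 3: u-update.
u^{k+1} = -0.7887 + 2.2369 - 1.2241 = 0.2241
Step 4: Primal residual = |2.2369 - 1.2241| = 1.0128
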